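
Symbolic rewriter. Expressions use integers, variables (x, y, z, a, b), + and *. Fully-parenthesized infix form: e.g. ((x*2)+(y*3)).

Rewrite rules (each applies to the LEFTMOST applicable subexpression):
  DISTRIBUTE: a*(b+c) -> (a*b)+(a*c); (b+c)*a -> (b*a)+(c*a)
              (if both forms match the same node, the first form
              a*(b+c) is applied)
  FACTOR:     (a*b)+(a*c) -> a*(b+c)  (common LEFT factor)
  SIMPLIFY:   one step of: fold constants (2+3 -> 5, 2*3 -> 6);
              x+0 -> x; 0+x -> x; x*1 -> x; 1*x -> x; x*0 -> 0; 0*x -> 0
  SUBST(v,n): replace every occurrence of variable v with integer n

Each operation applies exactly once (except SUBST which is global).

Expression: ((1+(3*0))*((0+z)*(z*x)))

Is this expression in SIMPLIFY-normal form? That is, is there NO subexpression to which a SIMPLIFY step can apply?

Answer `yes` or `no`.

Answer: no

Derivation:
Expression: ((1+(3*0))*((0+z)*(z*x)))
Scanning for simplifiable subexpressions (pre-order)...
  at root: ((1+(3*0))*((0+z)*(z*x))) (not simplifiable)
  at L: (1+(3*0)) (not simplifiable)
  at LR: (3*0) (SIMPLIFIABLE)
  at R: ((0+z)*(z*x)) (not simplifiable)
  at RL: (0+z) (SIMPLIFIABLE)
  at RR: (z*x) (not simplifiable)
Found simplifiable subexpr at path LR: (3*0)
One SIMPLIFY step would give: ((1+0)*((0+z)*(z*x)))
-> NOT in normal form.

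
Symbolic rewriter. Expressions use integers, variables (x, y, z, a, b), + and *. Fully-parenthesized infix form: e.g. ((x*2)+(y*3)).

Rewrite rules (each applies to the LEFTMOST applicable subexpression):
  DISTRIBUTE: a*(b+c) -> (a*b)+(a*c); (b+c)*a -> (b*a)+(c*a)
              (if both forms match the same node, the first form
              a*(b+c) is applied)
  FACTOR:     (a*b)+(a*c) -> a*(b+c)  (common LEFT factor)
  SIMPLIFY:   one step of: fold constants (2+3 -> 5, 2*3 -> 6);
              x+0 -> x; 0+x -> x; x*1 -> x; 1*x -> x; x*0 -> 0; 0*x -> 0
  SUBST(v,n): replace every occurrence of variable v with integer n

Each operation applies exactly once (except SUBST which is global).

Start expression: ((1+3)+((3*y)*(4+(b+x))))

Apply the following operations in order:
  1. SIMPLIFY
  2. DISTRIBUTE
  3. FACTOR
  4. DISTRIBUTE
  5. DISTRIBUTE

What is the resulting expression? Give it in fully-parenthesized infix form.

Start: ((1+3)+((3*y)*(4+(b+x))))
Apply SIMPLIFY at L (target: (1+3)): ((1+3)+((3*y)*(4+(b+x)))) -> (4+((3*y)*(4+(b+x))))
Apply DISTRIBUTE at R (target: ((3*y)*(4+(b+x)))): (4+((3*y)*(4+(b+x)))) -> (4+(((3*y)*4)+((3*y)*(b+x))))
Apply FACTOR at R (target: (((3*y)*4)+((3*y)*(b+x)))): (4+(((3*y)*4)+((3*y)*(b+x)))) -> (4+((3*y)*(4+(b+x))))
Apply DISTRIBUTE at R (target: ((3*y)*(4+(b+x)))): (4+((3*y)*(4+(b+x)))) -> (4+(((3*y)*4)+((3*y)*(b+x))))
Apply DISTRIBUTE at RR (target: ((3*y)*(b+x))): (4+(((3*y)*4)+((3*y)*(b+x)))) -> (4+(((3*y)*4)+(((3*y)*b)+((3*y)*x))))

Answer: (4+(((3*y)*4)+(((3*y)*b)+((3*y)*x))))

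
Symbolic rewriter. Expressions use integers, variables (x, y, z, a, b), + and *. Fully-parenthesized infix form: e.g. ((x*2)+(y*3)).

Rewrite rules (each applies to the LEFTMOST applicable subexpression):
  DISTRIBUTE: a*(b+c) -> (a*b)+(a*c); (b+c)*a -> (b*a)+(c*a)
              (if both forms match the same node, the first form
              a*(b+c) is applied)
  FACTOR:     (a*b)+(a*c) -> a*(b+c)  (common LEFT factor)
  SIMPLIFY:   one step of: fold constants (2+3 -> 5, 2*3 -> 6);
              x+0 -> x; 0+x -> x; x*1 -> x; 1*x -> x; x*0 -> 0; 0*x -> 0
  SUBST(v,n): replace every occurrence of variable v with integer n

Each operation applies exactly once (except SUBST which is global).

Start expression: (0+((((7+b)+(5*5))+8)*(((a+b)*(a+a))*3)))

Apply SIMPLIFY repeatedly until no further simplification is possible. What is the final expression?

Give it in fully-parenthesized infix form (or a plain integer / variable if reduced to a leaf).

Answer: ((((7+b)+25)+8)*(((a+b)*(a+a))*3))

Derivation:
Start: (0+((((7+b)+(5*5))+8)*(((a+b)*(a+a))*3)))
Step 1: at root: (0+((((7+b)+(5*5))+8)*(((a+b)*(a+a))*3))) -> ((((7+b)+(5*5))+8)*(((a+b)*(a+a))*3)); overall: (0+((((7+b)+(5*5))+8)*(((a+b)*(a+a))*3))) -> ((((7+b)+(5*5))+8)*(((a+b)*(a+a))*3))
Step 2: at LLR: (5*5) -> 25; overall: ((((7+b)+(5*5))+8)*(((a+b)*(a+a))*3)) -> ((((7+b)+25)+8)*(((a+b)*(a+a))*3))
Fixed point: ((((7+b)+25)+8)*(((a+b)*(a+a))*3))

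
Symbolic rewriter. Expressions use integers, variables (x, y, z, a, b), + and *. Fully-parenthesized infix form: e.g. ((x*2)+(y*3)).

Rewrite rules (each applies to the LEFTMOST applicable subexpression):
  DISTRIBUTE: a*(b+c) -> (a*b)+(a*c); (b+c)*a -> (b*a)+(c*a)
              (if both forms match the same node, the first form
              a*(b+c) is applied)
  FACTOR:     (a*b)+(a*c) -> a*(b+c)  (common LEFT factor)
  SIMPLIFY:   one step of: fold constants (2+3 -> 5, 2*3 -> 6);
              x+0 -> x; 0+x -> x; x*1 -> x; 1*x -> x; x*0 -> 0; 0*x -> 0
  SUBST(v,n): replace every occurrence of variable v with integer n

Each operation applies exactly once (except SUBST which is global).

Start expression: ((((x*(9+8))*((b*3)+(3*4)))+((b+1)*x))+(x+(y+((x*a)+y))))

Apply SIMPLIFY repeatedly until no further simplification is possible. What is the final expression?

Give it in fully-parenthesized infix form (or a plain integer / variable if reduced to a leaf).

Answer: ((((x*17)*((b*3)+12))+((b+1)*x))+(x+(y+((x*a)+y))))

Derivation:
Start: ((((x*(9+8))*((b*3)+(3*4)))+((b+1)*x))+(x+(y+((x*a)+y))))
Step 1: at LLLR: (9+8) -> 17; overall: ((((x*(9+8))*((b*3)+(3*4)))+((b+1)*x))+(x+(y+((x*a)+y)))) -> ((((x*17)*((b*3)+(3*4)))+((b+1)*x))+(x+(y+((x*a)+y))))
Step 2: at LLRR: (3*4) -> 12; overall: ((((x*17)*((b*3)+(3*4)))+((b+1)*x))+(x+(y+((x*a)+y)))) -> ((((x*17)*((b*3)+12))+((b+1)*x))+(x+(y+((x*a)+y))))
Fixed point: ((((x*17)*((b*3)+12))+((b+1)*x))+(x+(y+((x*a)+y))))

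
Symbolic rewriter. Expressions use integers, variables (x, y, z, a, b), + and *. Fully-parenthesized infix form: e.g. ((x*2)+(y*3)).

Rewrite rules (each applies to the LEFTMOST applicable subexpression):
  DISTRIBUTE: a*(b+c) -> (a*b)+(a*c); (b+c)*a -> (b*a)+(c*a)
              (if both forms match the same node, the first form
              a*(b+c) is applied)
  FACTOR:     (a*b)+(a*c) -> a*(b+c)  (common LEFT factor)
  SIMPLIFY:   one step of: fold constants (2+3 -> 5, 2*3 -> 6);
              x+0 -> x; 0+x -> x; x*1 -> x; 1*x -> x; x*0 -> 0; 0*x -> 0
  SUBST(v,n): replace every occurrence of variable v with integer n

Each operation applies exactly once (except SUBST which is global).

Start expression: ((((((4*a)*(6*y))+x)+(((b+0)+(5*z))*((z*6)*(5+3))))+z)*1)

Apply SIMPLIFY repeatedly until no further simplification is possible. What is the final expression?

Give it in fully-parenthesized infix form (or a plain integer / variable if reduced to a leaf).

Answer: (((((4*a)*(6*y))+x)+((b+(5*z))*((z*6)*8)))+z)

Derivation:
Start: ((((((4*a)*(6*y))+x)+(((b+0)+(5*z))*((z*6)*(5+3))))+z)*1)
Step 1: at root: ((((((4*a)*(6*y))+x)+(((b+0)+(5*z))*((z*6)*(5+3))))+z)*1) -> (((((4*a)*(6*y))+x)+(((b+0)+(5*z))*((z*6)*(5+3))))+z); overall: ((((((4*a)*(6*y))+x)+(((b+0)+(5*z))*((z*6)*(5+3))))+z)*1) -> (((((4*a)*(6*y))+x)+(((b+0)+(5*z))*((z*6)*(5+3))))+z)
Step 2: at LRLL: (b+0) -> b; overall: (((((4*a)*(6*y))+x)+(((b+0)+(5*z))*((z*6)*(5+3))))+z) -> (((((4*a)*(6*y))+x)+((b+(5*z))*((z*6)*(5+3))))+z)
Step 3: at LRRR: (5+3) -> 8; overall: (((((4*a)*(6*y))+x)+((b+(5*z))*((z*6)*(5+3))))+z) -> (((((4*a)*(6*y))+x)+((b+(5*z))*((z*6)*8)))+z)
Fixed point: (((((4*a)*(6*y))+x)+((b+(5*z))*((z*6)*8)))+z)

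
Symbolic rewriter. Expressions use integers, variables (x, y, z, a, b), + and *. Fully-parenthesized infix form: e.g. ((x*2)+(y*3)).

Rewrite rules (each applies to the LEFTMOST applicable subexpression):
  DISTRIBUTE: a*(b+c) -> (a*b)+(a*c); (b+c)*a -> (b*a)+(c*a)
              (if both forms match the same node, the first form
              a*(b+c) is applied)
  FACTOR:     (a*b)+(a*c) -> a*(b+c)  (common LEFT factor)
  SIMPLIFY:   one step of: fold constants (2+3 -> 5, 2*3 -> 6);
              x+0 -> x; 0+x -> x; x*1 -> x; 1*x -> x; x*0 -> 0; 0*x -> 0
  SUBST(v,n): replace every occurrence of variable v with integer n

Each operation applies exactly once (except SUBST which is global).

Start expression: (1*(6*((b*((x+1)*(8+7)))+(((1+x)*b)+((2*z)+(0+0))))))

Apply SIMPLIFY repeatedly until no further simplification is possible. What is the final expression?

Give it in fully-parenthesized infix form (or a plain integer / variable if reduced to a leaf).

Answer: (6*((b*((x+1)*15))+(((1+x)*b)+(2*z))))

Derivation:
Start: (1*(6*((b*((x+1)*(8+7)))+(((1+x)*b)+((2*z)+(0+0))))))
Step 1: at root: (1*(6*((b*((x+1)*(8+7)))+(((1+x)*b)+((2*z)+(0+0)))))) -> (6*((b*((x+1)*(8+7)))+(((1+x)*b)+((2*z)+(0+0))))); overall: (1*(6*((b*((x+1)*(8+7)))+(((1+x)*b)+((2*z)+(0+0)))))) -> (6*((b*((x+1)*(8+7)))+(((1+x)*b)+((2*z)+(0+0)))))
Step 2: at RLRR: (8+7) -> 15; overall: (6*((b*((x+1)*(8+7)))+(((1+x)*b)+((2*z)+(0+0))))) -> (6*((b*((x+1)*15))+(((1+x)*b)+((2*z)+(0+0)))))
Step 3: at RRRR: (0+0) -> 0; overall: (6*((b*((x+1)*15))+(((1+x)*b)+((2*z)+(0+0))))) -> (6*((b*((x+1)*15))+(((1+x)*b)+((2*z)+0))))
Step 4: at RRR: ((2*z)+0) -> (2*z); overall: (6*((b*((x+1)*15))+(((1+x)*b)+((2*z)+0)))) -> (6*((b*((x+1)*15))+(((1+x)*b)+(2*z))))
Fixed point: (6*((b*((x+1)*15))+(((1+x)*b)+(2*z))))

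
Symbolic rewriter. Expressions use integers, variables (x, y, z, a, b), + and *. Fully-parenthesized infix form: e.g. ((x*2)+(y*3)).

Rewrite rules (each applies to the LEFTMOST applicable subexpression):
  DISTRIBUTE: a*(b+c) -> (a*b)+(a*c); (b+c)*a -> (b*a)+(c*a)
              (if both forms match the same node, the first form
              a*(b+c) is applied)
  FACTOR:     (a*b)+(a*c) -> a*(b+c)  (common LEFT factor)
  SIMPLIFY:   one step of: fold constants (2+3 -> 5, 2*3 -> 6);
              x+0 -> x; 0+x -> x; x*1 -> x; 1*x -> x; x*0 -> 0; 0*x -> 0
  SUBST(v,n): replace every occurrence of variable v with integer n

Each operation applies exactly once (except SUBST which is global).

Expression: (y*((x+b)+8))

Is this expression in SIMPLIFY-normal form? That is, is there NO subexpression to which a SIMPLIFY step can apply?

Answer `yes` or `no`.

Expression: (y*((x+b)+8))
Scanning for simplifiable subexpressions (pre-order)...
  at root: (y*((x+b)+8)) (not simplifiable)
  at R: ((x+b)+8) (not simplifiable)
  at RL: (x+b) (not simplifiable)
Result: no simplifiable subexpression found -> normal form.

Answer: yes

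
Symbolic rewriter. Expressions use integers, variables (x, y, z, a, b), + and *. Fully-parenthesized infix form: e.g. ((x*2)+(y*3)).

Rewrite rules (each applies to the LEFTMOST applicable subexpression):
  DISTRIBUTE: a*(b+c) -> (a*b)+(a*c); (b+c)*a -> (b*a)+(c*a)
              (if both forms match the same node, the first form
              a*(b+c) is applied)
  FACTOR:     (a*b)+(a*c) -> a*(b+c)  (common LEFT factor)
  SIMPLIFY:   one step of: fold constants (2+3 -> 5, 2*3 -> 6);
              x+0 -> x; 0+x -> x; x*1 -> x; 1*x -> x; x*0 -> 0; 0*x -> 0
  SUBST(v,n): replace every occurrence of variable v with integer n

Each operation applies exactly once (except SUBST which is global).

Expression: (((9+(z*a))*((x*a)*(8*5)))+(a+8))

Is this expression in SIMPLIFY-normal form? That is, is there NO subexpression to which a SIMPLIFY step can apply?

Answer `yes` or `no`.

Expression: (((9+(z*a))*((x*a)*(8*5)))+(a+8))
Scanning for simplifiable subexpressions (pre-order)...
  at root: (((9+(z*a))*((x*a)*(8*5)))+(a+8)) (not simplifiable)
  at L: ((9+(z*a))*((x*a)*(8*5))) (not simplifiable)
  at LL: (9+(z*a)) (not simplifiable)
  at LLR: (z*a) (not simplifiable)
  at LR: ((x*a)*(8*5)) (not simplifiable)
  at LRL: (x*a) (not simplifiable)
  at LRR: (8*5) (SIMPLIFIABLE)
  at R: (a+8) (not simplifiable)
Found simplifiable subexpr at path LRR: (8*5)
One SIMPLIFY step would give: (((9+(z*a))*((x*a)*40))+(a+8))
-> NOT in normal form.

Answer: no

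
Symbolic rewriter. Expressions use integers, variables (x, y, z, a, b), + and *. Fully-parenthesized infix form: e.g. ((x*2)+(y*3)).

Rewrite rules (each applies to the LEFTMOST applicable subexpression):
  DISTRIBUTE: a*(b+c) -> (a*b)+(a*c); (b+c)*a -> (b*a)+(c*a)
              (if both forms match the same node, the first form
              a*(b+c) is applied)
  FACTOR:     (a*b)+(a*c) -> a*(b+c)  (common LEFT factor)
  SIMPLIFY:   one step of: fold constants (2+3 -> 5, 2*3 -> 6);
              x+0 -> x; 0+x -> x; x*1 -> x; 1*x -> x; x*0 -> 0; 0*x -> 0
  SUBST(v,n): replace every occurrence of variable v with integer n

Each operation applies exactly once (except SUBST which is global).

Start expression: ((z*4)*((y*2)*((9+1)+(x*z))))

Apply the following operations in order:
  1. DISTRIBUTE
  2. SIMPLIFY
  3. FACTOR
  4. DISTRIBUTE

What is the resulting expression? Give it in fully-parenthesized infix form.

Start: ((z*4)*((y*2)*((9+1)+(x*z))))
Apply DISTRIBUTE at R (target: ((y*2)*((9+1)+(x*z)))): ((z*4)*((y*2)*((9+1)+(x*z)))) -> ((z*4)*(((y*2)*(9+1))+((y*2)*(x*z))))
Apply SIMPLIFY at RLR (target: (9+1)): ((z*4)*(((y*2)*(9+1))+((y*2)*(x*z)))) -> ((z*4)*(((y*2)*10)+((y*2)*(x*z))))
Apply FACTOR at R (target: (((y*2)*10)+((y*2)*(x*z)))): ((z*4)*(((y*2)*10)+((y*2)*(x*z)))) -> ((z*4)*((y*2)*(10+(x*z))))
Apply DISTRIBUTE at R (target: ((y*2)*(10+(x*z)))): ((z*4)*((y*2)*(10+(x*z)))) -> ((z*4)*(((y*2)*10)+((y*2)*(x*z))))

Answer: ((z*4)*(((y*2)*10)+((y*2)*(x*z))))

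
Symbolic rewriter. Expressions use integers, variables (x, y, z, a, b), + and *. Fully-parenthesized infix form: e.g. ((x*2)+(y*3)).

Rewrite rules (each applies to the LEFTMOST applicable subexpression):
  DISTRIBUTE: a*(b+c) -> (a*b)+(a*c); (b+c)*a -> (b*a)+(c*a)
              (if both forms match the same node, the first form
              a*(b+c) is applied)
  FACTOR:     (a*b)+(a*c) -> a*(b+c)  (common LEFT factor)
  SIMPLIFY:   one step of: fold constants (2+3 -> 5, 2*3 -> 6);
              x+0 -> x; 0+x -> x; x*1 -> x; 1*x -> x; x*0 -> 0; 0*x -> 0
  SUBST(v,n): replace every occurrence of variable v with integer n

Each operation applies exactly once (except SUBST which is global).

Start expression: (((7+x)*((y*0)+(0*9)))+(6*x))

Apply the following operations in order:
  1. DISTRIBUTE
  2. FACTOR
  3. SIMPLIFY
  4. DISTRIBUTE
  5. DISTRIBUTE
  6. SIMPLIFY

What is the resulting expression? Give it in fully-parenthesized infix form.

Start: (((7+x)*((y*0)+(0*9)))+(6*x))
Apply DISTRIBUTE at L (target: ((7+x)*((y*0)+(0*9)))): (((7+x)*((y*0)+(0*9)))+(6*x)) -> ((((7+x)*(y*0))+((7+x)*(0*9)))+(6*x))
Apply FACTOR at L (target: (((7+x)*(y*0))+((7+x)*(0*9)))): ((((7+x)*(y*0))+((7+x)*(0*9)))+(6*x)) -> (((7+x)*((y*0)+(0*9)))+(6*x))
Apply SIMPLIFY at LRL (target: (y*0)): (((7+x)*((y*0)+(0*9)))+(6*x)) -> (((7+x)*(0+(0*9)))+(6*x))
Apply DISTRIBUTE at L (target: ((7+x)*(0+(0*9)))): (((7+x)*(0+(0*9)))+(6*x)) -> ((((7+x)*0)+((7+x)*(0*9)))+(6*x))
Apply DISTRIBUTE at LL (target: ((7+x)*0)): ((((7+x)*0)+((7+x)*(0*9)))+(6*x)) -> ((((7*0)+(x*0))+((7+x)*(0*9)))+(6*x))
Apply SIMPLIFY at LLL (target: (7*0)): ((((7*0)+(x*0))+((7+x)*(0*9)))+(6*x)) -> (((0+(x*0))+((7+x)*(0*9)))+(6*x))

Answer: (((0+(x*0))+((7+x)*(0*9)))+(6*x))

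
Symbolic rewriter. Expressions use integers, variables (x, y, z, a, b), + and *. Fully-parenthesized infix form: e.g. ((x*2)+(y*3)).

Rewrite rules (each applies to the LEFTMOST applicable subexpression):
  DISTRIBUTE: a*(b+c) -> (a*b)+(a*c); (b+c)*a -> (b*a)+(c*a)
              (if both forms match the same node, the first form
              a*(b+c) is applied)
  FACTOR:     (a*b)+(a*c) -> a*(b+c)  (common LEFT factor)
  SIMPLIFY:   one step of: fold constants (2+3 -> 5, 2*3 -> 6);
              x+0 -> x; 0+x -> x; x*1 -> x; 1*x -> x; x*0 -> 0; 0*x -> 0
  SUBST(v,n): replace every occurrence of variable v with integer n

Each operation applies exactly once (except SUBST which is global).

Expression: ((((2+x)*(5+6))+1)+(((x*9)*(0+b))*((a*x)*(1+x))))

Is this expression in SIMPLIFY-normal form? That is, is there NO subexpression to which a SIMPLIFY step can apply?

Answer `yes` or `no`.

Expression: ((((2+x)*(5+6))+1)+(((x*9)*(0+b))*((a*x)*(1+x))))
Scanning for simplifiable subexpressions (pre-order)...
  at root: ((((2+x)*(5+6))+1)+(((x*9)*(0+b))*((a*x)*(1+x)))) (not simplifiable)
  at L: (((2+x)*(5+6))+1) (not simplifiable)
  at LL: ((2+x)*(5+6)) (not simplifiable)
  at LLL: (2+x) (not simplifiable)
  at LLR: (5+6) (SIMPLIFIABLE)
  at R: (((x*9)*(0+b))*((a*x)*(1+x))) (not simplifiable)
  at RL: ((x*9)*(0+b)) (not simplifiable)
  at RLL: (x*9) (not simplifiable)
  at RLR: (0+b) (SIMPLIFIABLE)
  at RR: ((a*x)*(1+x)) (not simplifiable)
  at RRL: (a*x) (not simplifiable)
  at RRR: (1+x) (not simplifiable)
Found simplifiable subexpr at path LLR: (5+6)
One SIMPLIFY step would give: ((((2+x)*11)+1)+(((x*9)*(0+b))*((a*x)*(1+x))))
-> NOT in normal form.

Answer: no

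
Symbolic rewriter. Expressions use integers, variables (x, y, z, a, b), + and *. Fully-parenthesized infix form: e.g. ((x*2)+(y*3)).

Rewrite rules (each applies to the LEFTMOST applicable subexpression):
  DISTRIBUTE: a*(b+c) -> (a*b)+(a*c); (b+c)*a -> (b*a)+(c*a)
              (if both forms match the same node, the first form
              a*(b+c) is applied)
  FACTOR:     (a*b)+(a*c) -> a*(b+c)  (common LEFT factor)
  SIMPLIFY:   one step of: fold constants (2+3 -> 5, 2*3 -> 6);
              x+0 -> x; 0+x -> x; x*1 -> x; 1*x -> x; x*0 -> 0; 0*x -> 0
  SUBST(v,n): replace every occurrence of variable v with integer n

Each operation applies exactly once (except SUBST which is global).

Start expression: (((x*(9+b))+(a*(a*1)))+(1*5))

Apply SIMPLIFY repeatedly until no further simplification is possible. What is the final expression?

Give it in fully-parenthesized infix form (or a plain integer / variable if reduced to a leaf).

Answer: (((x*(9+b))+(a*a))+5)

Derivation:
Start: (((x*(9+b))+(a*(a*1)))+(1*5))
Step 1: at LRR: (a*1) -> a; overall: (((x*(9+b))+(a*(a*1)))+(1*5)) -> (((x*(9+b))+(a*a))+(1*5))
Step 2: at R: (1*5) -> 5; overall: (((x*(9+b))+(a*a))+(1*5)) -> (((x*(9+b))+(a*a))+5)
Fixed point: (((x*(9+b))+(a*a))+5)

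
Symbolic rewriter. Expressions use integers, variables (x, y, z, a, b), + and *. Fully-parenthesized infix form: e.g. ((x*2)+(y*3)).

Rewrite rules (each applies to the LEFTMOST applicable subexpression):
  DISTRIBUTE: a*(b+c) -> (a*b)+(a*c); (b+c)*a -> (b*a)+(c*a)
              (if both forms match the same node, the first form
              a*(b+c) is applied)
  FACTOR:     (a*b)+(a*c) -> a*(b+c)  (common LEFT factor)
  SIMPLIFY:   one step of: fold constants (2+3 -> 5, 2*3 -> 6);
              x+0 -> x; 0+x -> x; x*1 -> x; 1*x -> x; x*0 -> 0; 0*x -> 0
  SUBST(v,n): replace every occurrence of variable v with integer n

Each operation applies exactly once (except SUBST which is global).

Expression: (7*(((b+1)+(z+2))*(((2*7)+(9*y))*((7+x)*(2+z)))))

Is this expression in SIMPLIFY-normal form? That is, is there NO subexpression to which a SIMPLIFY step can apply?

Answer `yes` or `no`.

Answer: no

Derivation:
Expression: (7*(((b+1)+(z+2))*(((2*7)+(9*y))*((7+x)*(2+z)))))
Scanning for simplifiable subexpressions (pre-order)...
  at root: (7*(((b+1)+(z+2))*(((2*7)+(9*y))*((7+x)*(2+z))))) (not simplifiable)
  at R: (((b+1)+(z+2))*(((2*7)+(9*y))*((7+x)*(2+z)))) (not simplifiable)
  at RL: ((b+1)+(z+2)) (not simplifiable)
  at RLL: (b+1) (not simplifiable)
  at RLR: (z+2) (not simplifiable)
  at RR: (((2*7)+(9*y))*((7+x)*(2+z))) (not simplifiable)
  at RRL: ((2*7)+(9*y)) (not simplifiable)
  at RRLL: (2*7) (SIMPLIFIABLE)
  at RRLR: (9*y) (not simplifiable)
  at RRR: ((7+x)*(2+z)) (not simplifiable)
  at RRRL: (7+x) (not simplifiable)
  at RRRR: (2+z) (not simplifiable)
Found simplifiable subexpr at path RRLL: (2*7)
One SIMPLIFY step would give: (7*(((b+1)+(z+2))*((14+(9*y))*((7+x)*(2+z)))))
-> NOT in normal form.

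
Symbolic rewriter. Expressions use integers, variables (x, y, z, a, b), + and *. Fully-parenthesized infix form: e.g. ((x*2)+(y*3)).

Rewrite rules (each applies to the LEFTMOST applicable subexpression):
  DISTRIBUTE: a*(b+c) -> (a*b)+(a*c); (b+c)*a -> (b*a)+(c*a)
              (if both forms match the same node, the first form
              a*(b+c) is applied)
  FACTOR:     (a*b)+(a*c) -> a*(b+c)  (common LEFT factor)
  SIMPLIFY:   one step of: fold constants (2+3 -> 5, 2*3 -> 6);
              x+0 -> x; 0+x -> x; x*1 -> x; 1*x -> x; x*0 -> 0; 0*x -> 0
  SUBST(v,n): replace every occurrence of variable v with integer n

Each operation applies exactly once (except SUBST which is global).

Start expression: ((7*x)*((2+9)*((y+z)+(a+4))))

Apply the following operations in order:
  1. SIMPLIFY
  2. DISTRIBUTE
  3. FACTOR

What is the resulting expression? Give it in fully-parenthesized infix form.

Answer: ((7*x)*(11*((y+z)+(a+4))))

Derivation:
Start: ((7*x)*((2+9)*((y+z)+(a+4))))
Apply SIMPLIFY at RL (target: (2+9)): ((7*x)*((2+9)*((y+z)+(a+4)))) -> ((7*x)*(11*((y+z)+(a+4))))
Apply DISTRIBUTE at R (target: (11*((y+z)+(a+4)))): ((7*x)*(11*((y+z)+(a+4)))) -> ((7*x)*((11*(y+z))+(11*(a+4))))
Apply FACTOR at R (target: ((11*(y+z))+(11*(a+4)))): ((7*x)*((11*(y+z))+(11*(a+4)))) -> ((7*x)*(11*((y+z)+(a+4))))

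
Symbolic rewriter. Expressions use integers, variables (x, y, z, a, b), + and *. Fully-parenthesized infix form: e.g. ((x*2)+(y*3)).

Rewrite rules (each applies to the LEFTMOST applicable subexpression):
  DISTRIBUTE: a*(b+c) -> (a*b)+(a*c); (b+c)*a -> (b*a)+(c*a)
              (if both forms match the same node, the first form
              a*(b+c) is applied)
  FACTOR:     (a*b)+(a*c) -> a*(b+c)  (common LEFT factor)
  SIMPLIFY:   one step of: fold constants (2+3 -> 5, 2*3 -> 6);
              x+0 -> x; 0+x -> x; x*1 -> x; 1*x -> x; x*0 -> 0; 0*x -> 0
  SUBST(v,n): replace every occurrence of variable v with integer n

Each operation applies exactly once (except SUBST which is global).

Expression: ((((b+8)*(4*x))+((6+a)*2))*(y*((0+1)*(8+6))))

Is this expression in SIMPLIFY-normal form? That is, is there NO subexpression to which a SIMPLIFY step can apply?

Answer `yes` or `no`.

Expression: ((((b+8)*(4*x))+((6+a)*2))*(y*((0+1)*(8+6))))
Scanning for simplifiable subexpressions (pre-order)...
  at root: ((((b+8)*(4*x))+((6+a)*2))*(y*((0+1)*(8+6)))) (not simplifiable)
  at L: (((b+8)*(4*x))+((6+a)*2)) (not simplifiable)
  at LL: ((b+8)*(4*x)) (not simplifiable)
  at LLL: (b+8) (not simplifiable)
  at LLR: (4*x) (not simplifiable)
  at LR: ((6+a)*2) (not simplifiable)
  at LRL: (6+a) (not simplifiable)
  at R: (y*((0+1)*(8+6))) (not simplifiable)
  at RR: ((0+1)*(8+6)) (not simplifiable)
  at RRL: (0+1) (SIMPLIFIABLE)
  at RRR: (8+6) (SIMPLIFIABLE)
Found simplifiable subexpr at path RRL: (0+1)
One SIMPLIFY step would give: ((((b+8)*(4*x))+((6+a)*2))*(y*(1*(8+6))))
-> NOT in normal form.

Answer: no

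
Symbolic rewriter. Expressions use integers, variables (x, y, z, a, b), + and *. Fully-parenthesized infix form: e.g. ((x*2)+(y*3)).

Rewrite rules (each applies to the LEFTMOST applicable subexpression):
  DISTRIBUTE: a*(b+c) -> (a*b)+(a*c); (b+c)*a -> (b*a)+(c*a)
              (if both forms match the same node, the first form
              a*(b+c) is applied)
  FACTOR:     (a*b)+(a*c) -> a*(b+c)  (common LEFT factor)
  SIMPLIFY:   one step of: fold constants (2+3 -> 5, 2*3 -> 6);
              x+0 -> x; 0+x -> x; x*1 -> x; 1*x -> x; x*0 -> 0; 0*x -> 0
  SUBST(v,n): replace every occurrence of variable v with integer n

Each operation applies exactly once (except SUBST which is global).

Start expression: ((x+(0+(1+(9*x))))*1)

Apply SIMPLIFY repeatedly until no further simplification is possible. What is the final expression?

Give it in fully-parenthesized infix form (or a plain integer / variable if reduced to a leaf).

Start: ((x+(0+(1+(9*x))))*1)
Step 1: at root: ((x+(0+(1+(9*x))))*1) -> (x+(0+(1+(9*x)))); overall: ((x+(0+(1+(9*x))))*1) -> (x+(0+(1+(9*x))))
Step 2: at R: (0+(1+(9*x))) -> (1+(9*x)); overall: (x+(0+(1+(9*x)))) -> (x+(1+(9*x)))
Fixed point: (x+(1+(9*x)))

Answer: (x+(1+(9*x)))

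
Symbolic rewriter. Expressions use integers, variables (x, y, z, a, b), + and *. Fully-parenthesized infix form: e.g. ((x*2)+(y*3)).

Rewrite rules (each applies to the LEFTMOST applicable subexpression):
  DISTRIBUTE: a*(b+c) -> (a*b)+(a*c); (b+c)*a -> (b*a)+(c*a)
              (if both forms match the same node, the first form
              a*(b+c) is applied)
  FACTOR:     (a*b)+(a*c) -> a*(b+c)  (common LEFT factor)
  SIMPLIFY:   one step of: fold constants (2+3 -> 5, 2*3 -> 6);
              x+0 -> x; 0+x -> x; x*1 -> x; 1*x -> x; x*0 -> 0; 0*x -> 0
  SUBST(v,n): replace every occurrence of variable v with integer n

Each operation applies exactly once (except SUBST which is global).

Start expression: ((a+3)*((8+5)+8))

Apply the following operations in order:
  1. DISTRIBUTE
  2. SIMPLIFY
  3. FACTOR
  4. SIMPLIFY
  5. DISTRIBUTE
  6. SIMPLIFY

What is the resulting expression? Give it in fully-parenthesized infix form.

Start: ((a+3)*((8+5)+8))
Apply DISTRIBUTE at root (target: ((a+3)*((8+5)+8))): ((a+3)*((8+5)+8)) -> (((a+3)*(8+5))+((a+3)*8))
Apply SIMPLIFY at LR (target: (8+5)): (((a+3)*(8+5))+((a+3)*8)) -> (((a+3)*13)+((a+3)*8))
Apply FACTOR at root (target: (((a+3)*13)+((a+3)*8))): (((a+3)*13)+((a+3)*8)) -> ((a+3)*(13+8))
Apply SIMPLIFY at R (target: (13+8)): ((a+3)*(13+8)) -> ((a+3)*21)
Apply DISTRIBUTE at root (target: ((a+3)*21)): ((a+3)*21) -> ((a*21)+(3*21))
Apply SIMPLIFY at R (target: (3*21)): ((a*21)+(3*21)) -> ((a*21)+63)

Answer: ((a*21)+63)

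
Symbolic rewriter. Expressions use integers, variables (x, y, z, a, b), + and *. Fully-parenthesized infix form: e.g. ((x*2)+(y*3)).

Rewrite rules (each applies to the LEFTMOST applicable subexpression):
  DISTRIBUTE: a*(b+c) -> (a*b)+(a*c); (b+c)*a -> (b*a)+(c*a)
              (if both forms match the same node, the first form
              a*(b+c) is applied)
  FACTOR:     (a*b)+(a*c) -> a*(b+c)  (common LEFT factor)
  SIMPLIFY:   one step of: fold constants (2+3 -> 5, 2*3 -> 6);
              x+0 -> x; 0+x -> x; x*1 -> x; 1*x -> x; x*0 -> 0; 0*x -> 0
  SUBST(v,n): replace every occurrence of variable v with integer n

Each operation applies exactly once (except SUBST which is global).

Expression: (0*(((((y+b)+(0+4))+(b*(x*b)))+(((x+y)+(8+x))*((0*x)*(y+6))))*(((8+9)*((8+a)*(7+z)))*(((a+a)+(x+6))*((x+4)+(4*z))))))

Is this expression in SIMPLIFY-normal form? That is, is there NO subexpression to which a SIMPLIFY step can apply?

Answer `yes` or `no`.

Expression: (0*(((((y+b)+(0+4))+(b*(x*b)))+(((x+y)+(8+x))*((0*x)*(y+6))))*(((8+9)*((8+a)*(7+z)))*(((a+a)+(x+6))*((x+4)+(4*z))))))
Scanning for simplifiable subexpressions (pre-order)...
  at root: (0*(((((y+b)+(0+4))+(b*(x*b)))+(((x+y)+(8+x))*((0*x)*(y+6))))*(((8+9)*((8+a)*(7+z)))*(((a+a)+(x+6))*((x+4)+(4*z)))))) (SIMPLIFIABLE)
  at R: (((((y+b)+(0+4))+(b*(x*b)))+(((x+y)+(8+x))*((0*x)*(y+6))))*(((8+9)*((8+a)*(7+z)))*(((a+a)+(x+6))*((x+4)+(4*z))))) (not simplifiable)
  at RL: ((((y+b)+(0+4))+(b*(x*b)))+(((x+y)+(8+x))*((0*x)*(y+6)))) (not simplifiable)
  at RLL: (((y+b)+(0+4))+(b*(x*b))) (not simplifiable)
  at RLLL: ((y+b)+(0+4)) (not simplifiable)
  at RLLLL: (y+b) (not simplifiable)
  at RLLLR: (0+4) (SIMPLIFIABLE)
  at RLLR: (b*(x*b)) (not simplifiable)
  at RLLRR: (x*b) (not simplifiable)
  at RLR: (((x+y)+(8+x))*((0*x)*(y+6))) (not simplifiable)
  at RLRL: ((x+y)+(8+x)) (not simplifiable)
  at RLRLL: (x+y) (not simplifiable)
  at RLRLR: (8+x) (not simplifiable)
  at RLRR: ((0*x)*(y+6)) (not simplifiable)
  at RLRRL: (0*x) (SIMPLIFIABLE)
  at RLRRR: (y+6) (not simplifiable)
  at RR: (((8+9)*((8+a)*(7+z)))*(((a+a)+(x+6))*((x+4)+(4*z)))) (not simplifiable)
  at RRL: ((8+9)*((8+a)*(7+z))) (not simplifiable)
  at RRLL: (8+9) (SIMPLIFIABLE)
  at RRLR: ((8+a)*(7+z)) (not simplifiable)
  at RRLRL: (8+a) (not simplifiable)
  at RRLRR: (7+z) (not simplifiable)
  at RRR: (((a+a)+(x+6))*((x+4)+(4*z))) (not simplifiable)
  at RRRL: ((a+a)+(x+6)) (not simplifiable)
  at RRRLL: (a+a) (not simplifiable)
  at RRRLR: (x+6) (not simplifiable)
  at RRRR: ((x+4)+(4*z)) (not simplifiable)
  at RRRRL: (x+4) (not simplifiable)
  at RRRRR: (4*z) (not simplifiable)
Found simplifiable subexpr at path root: (0*(((((y+b)+(0+4))+(b*(x*b)))+(((x+y)+(8+x))*((0*x)*(y+6))))*(((8+9)*((8+a)*(7+z)))*(((a+a)+(x+6))*((x+4)+(4*z))))))
One SIMPLIFY step would give: 0
-> NOT in normal form.

Answer: no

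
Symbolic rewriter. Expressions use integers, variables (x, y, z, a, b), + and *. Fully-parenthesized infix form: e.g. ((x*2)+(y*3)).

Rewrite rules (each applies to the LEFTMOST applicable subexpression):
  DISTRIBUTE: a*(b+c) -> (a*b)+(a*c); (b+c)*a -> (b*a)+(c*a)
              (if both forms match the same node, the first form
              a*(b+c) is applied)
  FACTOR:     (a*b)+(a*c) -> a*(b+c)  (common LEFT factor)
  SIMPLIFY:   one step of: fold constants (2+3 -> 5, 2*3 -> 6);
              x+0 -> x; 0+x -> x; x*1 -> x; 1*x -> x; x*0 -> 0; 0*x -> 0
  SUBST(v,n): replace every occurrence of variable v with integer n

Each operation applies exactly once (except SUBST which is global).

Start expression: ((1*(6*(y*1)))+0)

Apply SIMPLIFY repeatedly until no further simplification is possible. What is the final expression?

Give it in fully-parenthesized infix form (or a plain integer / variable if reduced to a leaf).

Answer: (6*y)

Derivation:
Start: ((1*(6*(y*1)))+0)
Step 1: at root: ((1*(6*(y*1)))+0) -> (1*(6*(y*1))); overall: ((1*(6*(y*1)))+0) -> (1*(6*(y*1)))
Step 2: at root: (1*(6*(y*1))) -> (6*(y*1)); overall: (1*(6*(y*1))) -> (6*(y*1))
Step 3: at R: (y*1) -> y; overall: (6*(y*1)) -> (6*y)
Fixed point: (6*y)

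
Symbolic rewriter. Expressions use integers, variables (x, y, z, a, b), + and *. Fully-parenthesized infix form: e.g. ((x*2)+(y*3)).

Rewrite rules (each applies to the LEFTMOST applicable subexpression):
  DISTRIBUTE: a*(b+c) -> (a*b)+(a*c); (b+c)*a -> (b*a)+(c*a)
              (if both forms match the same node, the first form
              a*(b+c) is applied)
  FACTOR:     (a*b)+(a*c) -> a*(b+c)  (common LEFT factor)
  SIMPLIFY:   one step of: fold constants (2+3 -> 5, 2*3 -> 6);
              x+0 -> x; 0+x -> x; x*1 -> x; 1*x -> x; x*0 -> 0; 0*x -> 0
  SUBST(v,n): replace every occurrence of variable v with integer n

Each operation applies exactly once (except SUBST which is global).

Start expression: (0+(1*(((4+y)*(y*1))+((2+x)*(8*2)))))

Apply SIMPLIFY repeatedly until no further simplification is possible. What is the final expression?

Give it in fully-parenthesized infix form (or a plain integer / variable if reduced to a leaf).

Start: (0+(1*(((4+y)*(y*1))+((2+x)*(8*2)))))
Step 1: at root: (0+(1*(((4+y)*(y*1))+((2+x)*(8*2))))) -> (1*(((4+y)*(y*1))+((2+x)*(8*2)))); overall: (0+(1*(((4+y)*(y*1))+((2+x)*(8*2))))) -> (1*(((4+y)*(y*1))+((2+x)*(8*2))))
Step 2: at root: (1*(((4+y)*(y*1))+((2+x)*(8*2)))) -> (((4+y)*(y*1))+((2+x)*(8*2))); overall: (1*(((4+y)*(y*1))+((2+x)*(8*2)))) -> (((4+y)*(y*1))+((2+x)*(8*2)))
Step 3: at LR: (y*1) -> y; overall: (((4+y)*(y*1))+((2+x)*(8*2))) -> (((4+y)*y)+((2+x)*(8*2)))
Step 4: at RR: (8*2) -> 16; overall: (((4+y)*y)+((2+x)*(8*2))) -> (((4+y)*y)+((2+x)*16))
Fixed point: (((4+y)*y)+((2+x)*16))

Answer: (((4+y)*y)+((2+x)*16))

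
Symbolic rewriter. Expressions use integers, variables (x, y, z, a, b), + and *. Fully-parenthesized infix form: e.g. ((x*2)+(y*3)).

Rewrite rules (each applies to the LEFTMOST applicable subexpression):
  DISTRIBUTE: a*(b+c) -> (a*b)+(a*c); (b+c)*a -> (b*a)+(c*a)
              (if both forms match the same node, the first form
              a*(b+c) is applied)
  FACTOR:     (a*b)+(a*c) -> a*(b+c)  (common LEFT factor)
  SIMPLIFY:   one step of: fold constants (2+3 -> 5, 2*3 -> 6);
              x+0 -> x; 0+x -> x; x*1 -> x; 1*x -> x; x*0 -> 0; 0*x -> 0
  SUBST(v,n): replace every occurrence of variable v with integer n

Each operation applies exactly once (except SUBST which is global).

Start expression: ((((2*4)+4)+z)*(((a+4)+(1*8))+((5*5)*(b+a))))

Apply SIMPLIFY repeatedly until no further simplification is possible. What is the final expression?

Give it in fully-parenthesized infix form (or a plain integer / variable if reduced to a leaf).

Answer: ((12+z)*(((a+4)+8)+(25*(b+a))))

Derivation:
Start: ((((2*4)+4)+z)*(((a+4)+(1*8))+((5*5)*(b+a))))
Step 1: at LLL: (2*4) -> 8; overall: ((((2*4)+4)+z)*(((a+4)+(1*8))+((5*5)*(b+a)))) -> (((8+4)+z)*(((a+4)+(1*8))+((5*5)*(b+a))))
Step 2: at LL: (8+4) -> 12; overall: (((8+4)+z)*(((a+4)+(1*8))+((5*5)*(b+a)))) -> ((12+z)*(((a+4)+(1*8))+((5*5)*(b+a))))
Step 3: at RLR: (1*8) -> 8; overall: ((12+z)*(((a+4)+(1*8))+((5*5)*(b+a)))) -> ((12+z)*(((a+4)+8)+((5*5)*(b+a))))
Step 4: at RRL: (5*5) -> 25; overall: ((12+z)*(((a+4)+8)+((5*5)*(b+a)))) -> ((12+z)*(((a+4)+8)+(25*(b+a))))
Fixed point: ((12+z)*(((a+4)+8)+(25*(b+a))))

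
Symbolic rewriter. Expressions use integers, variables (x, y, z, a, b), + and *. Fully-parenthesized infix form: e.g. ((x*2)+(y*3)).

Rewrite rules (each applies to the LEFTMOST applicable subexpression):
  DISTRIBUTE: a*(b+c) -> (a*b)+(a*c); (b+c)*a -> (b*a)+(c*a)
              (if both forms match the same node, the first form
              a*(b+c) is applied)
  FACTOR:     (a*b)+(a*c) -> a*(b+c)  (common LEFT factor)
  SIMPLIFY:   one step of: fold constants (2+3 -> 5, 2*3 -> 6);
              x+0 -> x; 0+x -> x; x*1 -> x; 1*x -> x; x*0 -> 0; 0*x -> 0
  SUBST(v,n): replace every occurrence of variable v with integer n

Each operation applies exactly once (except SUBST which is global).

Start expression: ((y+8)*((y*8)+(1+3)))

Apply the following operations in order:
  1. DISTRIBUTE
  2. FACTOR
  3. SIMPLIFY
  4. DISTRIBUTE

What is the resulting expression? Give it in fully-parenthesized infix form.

Answer: (((y+8)*(y*8))+((y+8)*4))

Derivation:
Start: ((y+8)*((y*8)+(1+3)))
Apply DISTRIBUTE at root (target: ((y+8)*((y*8)+(1+3)))): ((y+8)*((y*8)+(1+3))) -> (((y+8)*(y*8))+((y+8)*(1+3)))
Apply FACTOR at root (target: (((y+8)*(y*8))+((y+8)*(1+3)))): (((y+8)*(y*8))+((y+8)*(1+3))) -> ((y+8)*((y*8)+(1+3)))
Apply SIMPLIFY at RR (target: (1+3)): ((y+8)*((y*8)+(1+3))) -> ((y+8)*((y*8)+4))
Apply DISTRIBUTE at root (target: ((y+8)*((y*8)+4))): ((y+8)*((y*8)+4)) -> (((y+8)*(y*8))+((y+8)*4))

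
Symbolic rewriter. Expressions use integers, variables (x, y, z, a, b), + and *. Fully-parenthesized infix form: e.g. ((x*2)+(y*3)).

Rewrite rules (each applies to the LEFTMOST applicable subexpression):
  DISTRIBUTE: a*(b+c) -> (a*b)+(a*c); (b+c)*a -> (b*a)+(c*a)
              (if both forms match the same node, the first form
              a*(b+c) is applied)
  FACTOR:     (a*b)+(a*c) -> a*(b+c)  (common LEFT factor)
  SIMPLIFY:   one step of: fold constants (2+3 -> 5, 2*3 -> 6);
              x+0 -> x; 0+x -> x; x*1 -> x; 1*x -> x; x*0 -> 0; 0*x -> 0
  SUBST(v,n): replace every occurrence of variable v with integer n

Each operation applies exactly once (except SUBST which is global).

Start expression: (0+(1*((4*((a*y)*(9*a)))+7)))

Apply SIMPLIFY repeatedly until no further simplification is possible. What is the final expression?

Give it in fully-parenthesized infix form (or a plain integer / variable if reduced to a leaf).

Answer: ((4*((a*y)*(9*a)))+7)

Derivation:
Start: (0+(1*((4*((a*y)*(9*a)))+7)))
Step 1: at root: (0+(1*((4*((a*y)*(9*a)))+7))) -> (1*((4*((a*y)*(9*a)))+7)); overall: (0+(1*((4*((a*y)*(9*a)))+7))) -> (1*((4*((a*y)*(9*a)))+7))
Step 2: at root: (1*((4*((a*y)*(9*a)))+7)) -> ((4*((a*y)*(9*a)))+7); overall: (1*((4*((a*y)*(9*a)))+7)) -> ((4*((a*y)*(9*a)))+7)
Fixed point: ((4*((a*y)*(9*a)))+7)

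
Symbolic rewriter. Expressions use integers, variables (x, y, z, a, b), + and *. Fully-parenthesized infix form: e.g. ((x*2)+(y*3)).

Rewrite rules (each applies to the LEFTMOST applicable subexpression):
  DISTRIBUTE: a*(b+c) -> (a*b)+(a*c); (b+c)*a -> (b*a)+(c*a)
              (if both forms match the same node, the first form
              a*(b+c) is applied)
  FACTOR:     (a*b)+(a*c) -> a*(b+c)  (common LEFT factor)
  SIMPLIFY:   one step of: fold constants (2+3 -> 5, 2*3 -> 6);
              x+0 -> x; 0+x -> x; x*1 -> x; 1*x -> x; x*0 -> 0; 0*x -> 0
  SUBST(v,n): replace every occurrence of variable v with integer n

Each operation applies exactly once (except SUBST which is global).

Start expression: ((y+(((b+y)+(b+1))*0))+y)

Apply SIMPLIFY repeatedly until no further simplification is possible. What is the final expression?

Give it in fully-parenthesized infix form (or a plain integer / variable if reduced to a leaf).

Answer: (y+y)

Derivation:
Start: ((y+(((b+y)+(b+1))*0))+y)
Step 1: at LR: (((b+y)+(b+1))*0) -> 0; overall: ((y+(((b+y)+(b+1))*0))+y) -> ((y+0)+y)
Step 2: at L: (y+0) -> y; overall: ((y+0)+y) -> (y+y)
Fixed point: (y+y)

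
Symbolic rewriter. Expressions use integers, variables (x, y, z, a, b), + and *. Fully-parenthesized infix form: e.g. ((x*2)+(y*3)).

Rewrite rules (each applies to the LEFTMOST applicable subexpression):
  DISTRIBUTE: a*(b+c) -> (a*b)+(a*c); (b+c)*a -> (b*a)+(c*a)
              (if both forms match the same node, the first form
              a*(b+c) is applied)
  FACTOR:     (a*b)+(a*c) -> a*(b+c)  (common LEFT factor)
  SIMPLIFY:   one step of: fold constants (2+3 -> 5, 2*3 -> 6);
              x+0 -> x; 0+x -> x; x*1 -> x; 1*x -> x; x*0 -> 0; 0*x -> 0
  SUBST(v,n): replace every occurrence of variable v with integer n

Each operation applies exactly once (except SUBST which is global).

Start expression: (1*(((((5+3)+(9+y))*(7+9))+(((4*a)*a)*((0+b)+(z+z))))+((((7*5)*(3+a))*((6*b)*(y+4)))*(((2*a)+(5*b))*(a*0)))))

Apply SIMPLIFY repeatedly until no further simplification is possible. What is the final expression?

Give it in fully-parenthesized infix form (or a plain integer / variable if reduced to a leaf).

Start: (1*(((((5+3)+(9+y))*(7+9))+(((4*a)*a)*((0+b)+(z+z))))+((((7*5)*(3+a))*((6*b)*(y+4)))*(((2*a)+(5*b))*(a*0)))))
Step 1: at root: (1*(((((5+3)+(9+y))*(7+9))+(((4*a)*a)*((0+b)+(z+z))))+((((7*5)*(3+a))*((6*b)*(y+4)))*(((2*a)+(5*b))*(a*0))))) -> (((((5+3)+(9+y))*(7+9))+(((4*a)*a)*((0+b)+(z+z))))+((((7*5)*(3+a))*((6*b)*(y+4)))*(((2*a)+(5*b))*(a*0)))); overall: (1*(((((5+3)+(9+y))*(7+9))+(((4*a)*a)*((0+b)+(z+z))))+((((7*5)*(3+a))*((6*b)*(y+4)))*(((2*a)+(5*b))*(a*0))))) -> (((((5+3)+(9+y))*(7+9))+(((4*a)*a)*((0+b)+(z+z))))+((((7*5)*(3+a))*((6*b)*(y+4)))*(((2*a)+(5*b))*(a*0))))
Step 2: at LLLL: (5+3) -> 8; overall: (((((5+3)+(9+y))*(7+9))+(((4*a)*a)*((0+b)+(z+z))))+((((7*5)*(3+a))*((6*b)*(y+4)))*(((2*a)+(5*b))*(a*0)))) -> ((((8+(9+y))*(7+9))+(((4*a)*a)*((0+b)+(z+z))))+((((7*5)*(3+a))*((6*b)*(y+4)))*(((2*a)+(5*b))*(a*0))))
Step 3: at LLR: (7+9) -> 16; overall: ((((8+(9+y))*(7+9))+(((4*a)*a)*((0+b)+(z+z))))+((((7*5)*(3+a))*((6*b)*(y+4)))*(((2*a)+(5*b))*(a*0)))) -> ((((8+(9+y))*16)+(((4*a)*a)*((0+b)+(z+z))))+((((7*5)*(3+a))*((6*b)*(y+4)))*(((2*a)+(5*b))*(a*0))))
Step 4: at LRRL: (0+b) -> b; overall: ((((8+(9+y))*16)+(((4*a)*a)*((0+b)+(z+z))))+((((7*5)*(3+a))*((6*b)*(y+4)))*(((2*a)+(5*b))*(a*0)))) -> ((((8+(9+y))*16)+(((4*a)*a)*(b+(z+z))))+((((7*5)*(3+a))*((6*b)*(y+4)))*(((2*a)+(5*b))*(a*0))))
Step 5: at RLLL: (7*5) -> 35; overall: ((((8+(9+y))*16)+(((4*a)*a)*(b+(z+z))))+((((7*5)*(3+a))*((6*b)*(y+4)))*(((2*a)+(5*b))*(a*0)))) -> ((((8+(9+y))*16)+(((4*a)*a)*(b+(z+z))))+(((35*(3+a))*((6*b)*(y+4)))*(((2*a)+(5*b))*(a*0))))
Step 6: at RRR: (a*0) -> 0; overall: ((((8+(9+y))*16)+(((4*a)*a)*(b+(z+z))))+(((35*(3+a))*((6*b)*(y+4)))*(((2*a)+(5*b))*(a*0)))) -> ((((8+(9+y))*16)+(((4*a)*a)*(b+(z+z))))+(((35*(3+a))*((6*b)*(y+4)))*(((2*a)+(5*b))*0)))
Step 7: at RR: (((2*a)+(5*b))*0) -> 0; overall: ((((8+(9+y))*16)+(((4*a)*a)*(b+(z+z))))+(((35*(3+a))*((6*b)*(y+4)))*(((2*a)+(5*b))*0))) -> ((((8+(9+y))*16)+(((4*a)*a)*(b+(z+z))))+(((35*(3+a))*((6*b)*(y+4)))*0))
Step 8: at R: (((35*(3+a))*((6*b)*(y+4)))*0) -> 0; overall: ((((8+(9+y))*16)+(((4*a)*a)*(b+(z+z))))+(((35*(3+a))*((6*b)*(y+4)))*0)) -> ((((8+(9+y))*16)+(((4*a)*a)*(b+(z+z))))+0)
Step 9: at root: ((((8+(9+y))*16)+(((4*a)*a)*(b+(z+z))))+0) -> (((8+(9+y))*16)+(((4*a)*a)*(b+(z+z)))); overall: ((((8+(9+y))*16)+(((4*a)*a)*(b+(z+z))))+0) -> (((8+(9+y))*16)+(((4*a)*a)*(b+(z+z))))
Fixed point: (((8+(9+y))*16)+(((4*a)*a)*(b+(z+z))))

Answer: (((8+(9+y))*16)+(((4*a)*a)*(b+(z+z))))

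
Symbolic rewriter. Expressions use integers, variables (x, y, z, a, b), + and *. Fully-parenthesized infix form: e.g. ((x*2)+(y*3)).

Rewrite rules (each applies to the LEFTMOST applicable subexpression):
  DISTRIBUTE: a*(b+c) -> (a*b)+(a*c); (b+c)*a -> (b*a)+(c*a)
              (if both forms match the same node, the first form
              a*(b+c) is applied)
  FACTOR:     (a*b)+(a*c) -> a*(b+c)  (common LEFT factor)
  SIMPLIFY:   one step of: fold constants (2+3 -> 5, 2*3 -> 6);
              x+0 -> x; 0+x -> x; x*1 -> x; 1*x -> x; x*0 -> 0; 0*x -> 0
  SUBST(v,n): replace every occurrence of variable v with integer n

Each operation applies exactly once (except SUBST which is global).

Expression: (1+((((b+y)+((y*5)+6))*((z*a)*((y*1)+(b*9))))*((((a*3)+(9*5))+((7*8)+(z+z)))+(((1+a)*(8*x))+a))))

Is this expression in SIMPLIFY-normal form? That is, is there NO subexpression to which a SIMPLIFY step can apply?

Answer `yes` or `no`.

Answer: no

Derivation:
Expression: (1+((((b+y)+((y*5)+6))*((z*a)*((y*1)+(b*9))))*((((a*3)+(9*5))+((7*8)+(z+z)))+(((1+a)*(8*x))+a))))
Scanning for simplifiable subexpressions (pre-order)...
  at root: (1+((((b+y)+((y*5)+6))*((z*a)*((y*1)+(b*9))))*((((a*3)+(9*5))+((7*8)+(z+z)))+(((1+a)*(8*x))+a)))) (not simplifiable)
  at R: ((((b+y)+((y*5)+6))*((z*a)*((y*1)+(b*9))))*((((a*3)+(9*5))+((7*8)+(z+z)))+(((1+a)*(8*x))+a))) (not simplifiable)
  at RL: (((b+y)+((y*5)+6))*((z*a)*((y*1)+(b*9)))) (not simplifiable)
  at RLL: ((b+y)+((y*5)+6)) (not simplifiable)
  at RLLL: (b+y) (not simplifiable)
  at RLLR: ((y*5)+6) (not simplifiable)
  at RLLRL: (y*5) (not simplifiable)
  at RLR: ((z*a)*((y*1)+(b*9))) (not simplifiable)
  at RLRL: (z*a) (not simplifiable)
  at RLRR: ((y*1)+(b*9)) (not simplifiable)
  at RLRRL: (y*1) (SIMPLIFIABLE)
  at RLRRR: (b*9) (not simplifiable)
  at RR: ((((a*3)+(9*5))+((7*8)+(z+z)))+(((1+a)*(8*x))+a)) (not simplifiable)
  at RRL: (((a*3)+(9*5))+((7*8)+(z+z))) (not simplifiable)
  at RRLL: ((a*3)+(9*5)) (not simplifiable)
  at RRLLL: (a*3) (not simplifiable)
  at RRLLR: (9*5) (SIMPLIFIABLE)
  at RRLR: ((7*8)+(z+z)) (not simplifiable)
  at RRLRL: (7*8) (SIMPLIFIABLE)
  at RRLRR: (z+z) (not simplifiable)
  at RRR: (((1+a)*(8*x))+a) (not simplifiable)
  at RRRL: ((1+a)*(8*x)) (not simplifiable)
  at RRRLL: (1+a) (not simplifiable)
  at RRRLR: (8*x) (not simplifiable)
Found simplifiable subexpr at path RLRRL: (y*1)
One SIMPLIFY step would give: (1+((((b+y)+((y*5)+6))*((z*a)*(y+(b*9))))*((((a*3)+(9*5))+((7*8)+(z+z)))+(((1+a)*(8*x))+a))))
-> NOT in normal form.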